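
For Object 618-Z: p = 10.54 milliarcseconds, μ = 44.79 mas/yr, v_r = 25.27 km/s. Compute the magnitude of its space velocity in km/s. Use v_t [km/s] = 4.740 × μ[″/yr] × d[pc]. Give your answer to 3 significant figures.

d = 1/p = 1/0.01054″ = 94.877 pc.
μ = 44.79 mas/yr = 0.04479 ″/yr.
v_t = 4.740 μ d = 4.740 × 0.04479 × 94.877 = 20.143 km/s.
v = √(v_r² + v_t²) = √(25.27² + 20.143²) = √1044.31 = 32.316 km/s.

32.3 km/s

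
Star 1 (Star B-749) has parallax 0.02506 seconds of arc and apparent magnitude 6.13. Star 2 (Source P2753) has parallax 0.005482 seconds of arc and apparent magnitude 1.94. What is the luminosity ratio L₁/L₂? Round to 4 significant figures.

L₁/L₂ = 0.001009

d₁ = 1/p₁ = 1/0.02506″ = 39.904 pc; d₂ = 1/p₂ = 1/0.005482″ = 182.42 pc.
M₁ = m₁ − 5 log₁₀ d₁ + 5 = 6.13 − 8.0051 + 5 = 3.1249.
M₂ = 1.94 − 11.3054 + 5 = -4.3654.
L₁/L₂ = 10^(0.4(M₂ − M₁)) = 10^(0.4 × (-7.4903)) = 10^(-2.99612) = 0.001009.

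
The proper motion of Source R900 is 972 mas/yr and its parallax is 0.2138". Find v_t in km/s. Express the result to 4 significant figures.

21.55 km/s

d = 1/p = 1/0.2138″ = 4.6773 pc.
μ = 972 mas/yr = 0.972 ″/yr.
v_t = 4.74 × μ × d = 4.74 × 0.972 × 4.6773 = 21.55 km/s.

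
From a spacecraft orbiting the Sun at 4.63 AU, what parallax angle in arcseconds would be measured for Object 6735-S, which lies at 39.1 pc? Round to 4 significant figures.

0.1184 arcsec

p (arcsec) = B (AU) / d (pc).
p = 4.63 / 39.1 = 0.11841 arcsec.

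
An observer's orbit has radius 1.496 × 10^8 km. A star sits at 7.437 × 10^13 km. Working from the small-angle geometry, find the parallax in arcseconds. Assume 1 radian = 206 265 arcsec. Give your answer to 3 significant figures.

θ ≈ B/d = (1.496 × 10^8) / (7.437 × 10^13) = 2.0116 × 10^-6 rad.
In arcseconds: 2.0116 × 10^-6 × 206265 = 0.41492″.

0.415 arcsec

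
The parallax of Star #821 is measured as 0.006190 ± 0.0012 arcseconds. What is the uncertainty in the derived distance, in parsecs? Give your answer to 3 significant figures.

d = 1/p, so σ_d = σ_p / p².
σ_d = 0.00120 / (0.006190)² = 0.00120 / 0.000038316 = 31.319 pc.

31.3 pc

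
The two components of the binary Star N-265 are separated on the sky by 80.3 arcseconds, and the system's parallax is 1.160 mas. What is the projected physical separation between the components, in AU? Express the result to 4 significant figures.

d = 1/p = 1/0.001160″ = 862.07 pc.
At distance d (pc), an angle of θ arcsec spans θ·d AU: s = 80.3 × 862.07 = 69224 AU.

69220 AU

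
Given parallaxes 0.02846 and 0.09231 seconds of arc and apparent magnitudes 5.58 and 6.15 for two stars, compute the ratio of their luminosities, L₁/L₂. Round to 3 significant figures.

L₁/L₂ = 17.8

d₁ = 1/p₁ = 1/0.02846″ = 35.137 pc; d₂ = 1/p₂ = 1/0.09231″ = 10.833 pc.
M₁ = m₁ − 5 log₁₀ d₁ + 5 = 5.58 − 7.7288 + 5 = 2.8512.
M₂ = 6.15 − 5.1737 + 5 = 5.9763.
L₁/L₂ = 10^(0.4(M₂ − M₁)) = 10^(0.4 × 3.1251) = 10^1.25004 = 17.784.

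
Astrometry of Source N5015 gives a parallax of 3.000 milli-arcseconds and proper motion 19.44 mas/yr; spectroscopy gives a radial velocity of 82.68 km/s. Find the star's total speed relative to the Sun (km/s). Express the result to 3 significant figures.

88.2 km/s

d = 1/p = 1/0.003000″ = 333.33 pc.
μ = 19.44 mas/yr = 0.01944 ″/yr.
v_t = 4.740 μ d = 4.740 × 0.01944 × 333.33 = 30.715 km/s.
v = √(v_r² + v_t²) = √(82.68² + 30.715²) = √7779.39 = 88.201 km/s.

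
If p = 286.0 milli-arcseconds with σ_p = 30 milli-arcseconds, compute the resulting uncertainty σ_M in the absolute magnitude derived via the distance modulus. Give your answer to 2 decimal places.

M = m − 5 log₁₀ d + 5 = m + 5 log₁₀ p + 5, so ∂M/∂p = 5/(p ln 10).
σ_M = (5/ln 10) · (σ_p/p) = 2.1715 × 30/286.0 = 2.1715 × 0.1049 = 0.22779.

σ_M = 0.23 mag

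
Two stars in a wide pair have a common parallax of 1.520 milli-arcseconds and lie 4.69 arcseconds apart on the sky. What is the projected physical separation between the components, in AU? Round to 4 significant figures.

d = 1/p = 1/0.001520″ = 657.89 pc.
At distance d (pc), an angle of θ arcsec spans θ·d AU: s = 4.69 × 657.89 = 3085.5 AU.

3086 AU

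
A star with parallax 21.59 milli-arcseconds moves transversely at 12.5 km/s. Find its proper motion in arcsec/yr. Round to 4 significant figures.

0.05694 arcsec/yr

d = 1/p = 1/0.02159″ = 46.318 pc.
μ = v_t / (4.74 d) = 12.5 / (4.74 × 46.318) = 12.5 / 219.55 = 0.056935 ″/yr.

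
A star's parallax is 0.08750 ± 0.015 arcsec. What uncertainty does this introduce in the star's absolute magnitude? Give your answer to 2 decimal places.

M = m − 5 log₁₀ d + 5 = m + 5 log₁₀ p + 5, so ∂M/∂p = 5/(p ln 10).
σ_M = (5/ln 10) · (σ_p/p) = 2.1715 × 0.015/0.08750 = 2.1715 × 0.17143 = 0.37226.

σ_M = 0.37 mag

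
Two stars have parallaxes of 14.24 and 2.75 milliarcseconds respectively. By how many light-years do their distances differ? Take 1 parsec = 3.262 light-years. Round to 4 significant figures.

957.1 ly

d_A = 1/0.01424″ = 70.225 pc; d_B = 1/0.002750″ = 363.64 pc.
|d_B − d_A| = |363.64 − 70.225| = 293.42 pc = 293.42 × 3.262 ly = 957.14 ly.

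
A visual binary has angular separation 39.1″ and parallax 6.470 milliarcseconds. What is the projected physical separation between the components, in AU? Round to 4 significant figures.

6043 AU

d = 1/p = 1/0.006470″ = 154.56 pc.
At distance d (pc), an angle of θ arcsec spans θ·d AU: s = 39.1 × 154.56 = 6043.3 AU.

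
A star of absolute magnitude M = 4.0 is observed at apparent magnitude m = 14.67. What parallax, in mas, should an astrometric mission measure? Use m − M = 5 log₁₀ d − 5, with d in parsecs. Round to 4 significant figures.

0.7345 mas

m − M = 14.67 − 4.0 = 10.67.
d = 10^((m−M)/5 + 1) = 10^3.134 = 1361.4 pc.
p = 1/d = 1/1361.4 = 0.00073454 arcsec = 0.73454 mas.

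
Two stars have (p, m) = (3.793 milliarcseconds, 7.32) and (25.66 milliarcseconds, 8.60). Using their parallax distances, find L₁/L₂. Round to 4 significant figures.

d₁ = 1/p₁ = 1/0.003793″ = 263.64 pc; d₂ = 1/p₂ = 1/0.02566″ = 38.971 pc.
M₁ = m₁ − 5 log₁₀ d₁ + 5 = 7.32 − 12.1051 + 5 = 0.2149.
M₂ = 8.60 − 7.9537 + 5 = 5.6463.
L₁/L₂ = 10^(0.4(M₂ − M₁)) = 10^(0.4 × 5.4314) = 10^2.17256 = 148.79.

L₁/L₂ = 148.8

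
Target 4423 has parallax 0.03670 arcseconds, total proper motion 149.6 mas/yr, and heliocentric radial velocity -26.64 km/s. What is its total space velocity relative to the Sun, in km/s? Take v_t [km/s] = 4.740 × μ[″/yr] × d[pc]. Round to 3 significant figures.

32.9 km/s

d = 1/p = 1/0.03670″ = 27.248 pc.
μ = 149.6 mas/yr = 0.1496 ″/yr.
v_t = 4.740 μ d = 4.740 × 0.1496 × 27.248 = 19.322 km/s.
v = √(v_r² + v_t²) = √((-26.64)² + 19.322²) = √1083.03 = 32.909 km/s.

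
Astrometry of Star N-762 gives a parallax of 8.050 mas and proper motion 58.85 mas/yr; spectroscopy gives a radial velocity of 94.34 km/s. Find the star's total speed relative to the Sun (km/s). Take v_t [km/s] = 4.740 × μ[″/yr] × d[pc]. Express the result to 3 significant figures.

d = 1/p = 1/0.008050″ = 124.22 pc.
μ = 58.85 mas/yr = 0.05885 ″/yr.
v_t = 4.740 μ d = 4.740 × 0.05885 × 124.22 = 34.651 km/s.
v = √(v_r² + v_t²) = √(94.34² + 34.651²) = √10100.7 = 100.5 km/s.

101 km/s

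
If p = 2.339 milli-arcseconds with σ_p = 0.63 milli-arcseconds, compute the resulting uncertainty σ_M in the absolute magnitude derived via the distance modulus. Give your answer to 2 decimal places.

M = m − 5 log₁₀ d + 5 = m + 5 log₁₀ p + 5, so ∂M/∂p = 5/(p ln 10).
σ_M = (5/ln 10) · (σ_p/p) = 2.1715 × 0.63/2.339 = 2.1715 × 0.26935 = 0.58489.

σ_M = 0.58 mag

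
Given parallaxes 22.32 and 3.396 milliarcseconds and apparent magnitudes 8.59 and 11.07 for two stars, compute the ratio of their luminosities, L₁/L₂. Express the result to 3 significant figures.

d₁ = 1/p₁ = 1/0.02232″ = 44.803 pc; d₂ = 1/p₂ = 1/0.003396″ = 294.46 pc.
M₁ = m₁ − 5 log₁₀ d₁ + 5 = 8.59 − 8.2565 + 5 = 5.3335.
M₂ = 11.07 − 12.3451 + 5 = 3.7249.
L₁/L₂ = 10^(0.4(M₂ − M₁)) = 10^(0.4 × (-1.6086)) = 10^(-0.64344) = 0.22728.

L₁/L₂ = 0.227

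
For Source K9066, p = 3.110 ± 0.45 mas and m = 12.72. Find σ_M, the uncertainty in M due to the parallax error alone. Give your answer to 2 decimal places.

σ_M = 0.31 mag

M = m − 5 log₁₀ d + 5 = m + 5 log₁₀ p + 5, so ∂M/∂p = 5/(p ln 10).
σ_M = (5/ln 10) · (σ_p/p) = 2.1715 × 0.45/3.110 = 2.1715 × 0.14469 = 0.31419.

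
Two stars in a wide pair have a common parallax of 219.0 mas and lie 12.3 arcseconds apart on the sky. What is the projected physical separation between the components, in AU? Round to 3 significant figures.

d = 1/p = 1/0.2190″ = 4.5662 pc.
At distance d (pc), an angle of θ arcsec spans θ·d AU: s = 12.3 × 4.5662 = 56.164 AU.

56.2 AU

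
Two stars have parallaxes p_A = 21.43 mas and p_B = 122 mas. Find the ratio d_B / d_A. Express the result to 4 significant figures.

0.1757

Since d = 1/p, d_B/d_A = p_A/p_B.
= 21.43 / 122 = 0.17566.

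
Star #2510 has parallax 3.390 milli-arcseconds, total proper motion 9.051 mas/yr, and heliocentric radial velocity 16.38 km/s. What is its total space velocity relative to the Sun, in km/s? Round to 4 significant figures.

d = 1/p = 1/0.003390″ = 294.99 pc.
μ = 9.051 mas/yr = 0.009051 ″/yr.
v_t = 4.740 μ d = 4.740 × 0.009051 × 294.99 = 12.656 km/s.
v = √(v_r² + v_t²) = √(16.38² + 12.656²) = √428.479 = 20.7 km/s.

20.70 km/s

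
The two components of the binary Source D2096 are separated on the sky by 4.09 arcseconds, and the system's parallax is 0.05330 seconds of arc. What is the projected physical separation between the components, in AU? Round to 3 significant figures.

76.7 AU

d = 1/p = 1/0.05330″ = 18.762 pc.
At distance d (pc), an angle of θ arcsec spans θ·d AU: s = 4.09 × 18.762 = 76.737 AU.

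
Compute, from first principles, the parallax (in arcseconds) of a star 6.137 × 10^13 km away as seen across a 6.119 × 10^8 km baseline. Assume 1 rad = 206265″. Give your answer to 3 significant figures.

θ ≈ B/d = (6.119 × 10^8) / (6.137 × 10^13) = 9.9707 × 10^-6 rad.
In arcseconds: 9.9707 × 10^-6 × 206265 = 2.0566″.

2.06 arcsec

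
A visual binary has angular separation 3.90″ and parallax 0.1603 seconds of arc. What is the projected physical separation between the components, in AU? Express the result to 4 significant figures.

d = 1/p = 1/0.1603″ = 6.2383 pc.
At distance d (pc), an angle of θ arcsec spans θ·d AU: s = 3.90 × 6.2383 = 24.329 AU.

24.33 AU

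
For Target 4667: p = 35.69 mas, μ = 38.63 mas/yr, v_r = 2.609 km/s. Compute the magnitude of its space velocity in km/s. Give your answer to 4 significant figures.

5.756 km/s

d = 1/p = 1/0.03569″ = 28.019 pc.
μ = 38.63 mas/yr = 0.03863 ″/yr.
v_t = 4.740 μ d = 4.740 × 0.03863 × 28.019 = 5.1305 km/s.
v = √(v_r² + v_t²) = √(2.609² + 5.1305²) = √33.1289 = 5.7558 km/s.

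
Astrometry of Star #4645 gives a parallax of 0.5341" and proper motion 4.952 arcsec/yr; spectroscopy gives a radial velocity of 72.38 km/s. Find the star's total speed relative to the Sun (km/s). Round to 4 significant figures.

d = 1/p = 1/0.5341″ = 1.8723 pc.
v_t = 4.740 μ d = 4.740 × 4.952 × 1.8723 = 43.948 km/s.
v = √(v_r² + v_t²) = √(72.38² + 43.948²) = √7170.29 = 84.678 km/s.

84.68 km/s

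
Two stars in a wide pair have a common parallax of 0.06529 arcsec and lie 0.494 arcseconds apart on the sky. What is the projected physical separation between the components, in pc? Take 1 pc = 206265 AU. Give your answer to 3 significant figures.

d = 1/p = 1/0.06529″ = 15.316 pc.
At distance d (pc), an angle of θ arcsec spans θ·d AU: s = 0.494 × 15.316 = 7.5661 AU.
= 7.5661 / 206265 = 3.6681 × 10^-5 pc.

3.67 × 10^-5 pc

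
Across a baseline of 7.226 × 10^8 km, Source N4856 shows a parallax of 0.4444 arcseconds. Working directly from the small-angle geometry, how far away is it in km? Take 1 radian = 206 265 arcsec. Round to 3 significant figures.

θ = 0.4444″ = 0.4444/206265 = 2.1545 × 10^-6 rad.
d = B/θ = (7.226 × 10^8) / (2.1545 × 10^-6) = 3.3539 × 10^14 km.

3.35 × 10^14 km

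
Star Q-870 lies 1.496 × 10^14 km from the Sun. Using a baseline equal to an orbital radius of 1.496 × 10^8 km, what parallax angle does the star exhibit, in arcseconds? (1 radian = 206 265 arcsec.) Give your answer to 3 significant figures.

θ ≈ B/d = (1.496 × 10^8) / (1.496 × 10^14) = 1.0000 × 10^-6 rad.
In arcseconds: 1.0000 × 10^-6 × 206265 = 0.20627″.

0.206 arcsec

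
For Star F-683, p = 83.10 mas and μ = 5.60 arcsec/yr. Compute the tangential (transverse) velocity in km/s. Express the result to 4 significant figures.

319.4 km/s

d = 1/p = 1/0.08310″ = 12.034 pc.
v_t = 4.74 × μ × d = 4.74 × 5.60 × 12.034 = 319.43 km/s.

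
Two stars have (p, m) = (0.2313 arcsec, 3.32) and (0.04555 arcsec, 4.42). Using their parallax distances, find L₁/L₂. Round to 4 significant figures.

L₁/L₂ = 0.1068

d₁ = 1/p₁ = 1/0.2313″ = 4.3234 pc; d₂ = 1/p₂ = 1/0.04555″ = 21.954 pc.
M₁ = m₁ − 5 log₁₀ d₁ + 5 = 3.32 − 3.1791 + 5 = 5.1409.
M₂ = 4.42 − 6.7076 + 5 = 2.7124.
L₁/L₂ = 10^(0.4(M₂ − M₁)) = 10^(0.4 × (-2.4285)) = 10^(-0.97140) = 0.10681.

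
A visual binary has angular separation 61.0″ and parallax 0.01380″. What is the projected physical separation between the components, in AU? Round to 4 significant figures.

d = 1/p = 1/0.01380″ = 72.464 pc.
At distance d (pc), an angle of θ arcsec spans θ·d AU: s = 61.0 × 72.464 = 4420.3 AU.

4420 AU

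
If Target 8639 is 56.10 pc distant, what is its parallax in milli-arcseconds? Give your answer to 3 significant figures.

17.8 mas

p = 1/d = 1/56.1 = 0.017825 arcsec.
= 0.017825 × 1000 = 17.825 mas.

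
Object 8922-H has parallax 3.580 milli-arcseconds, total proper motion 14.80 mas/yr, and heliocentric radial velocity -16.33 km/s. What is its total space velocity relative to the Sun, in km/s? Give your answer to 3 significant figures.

25.5 km/s

d = 1/p = 1/0.003580″ = 279.33 pc.
μ = 14.80 mas/yr = 0.01480 ″/yr.
v_t = 4.740 μ d = 4.740 × 0.01480 × 279.33 = 19.596 km/s.
v = √(v_r² + v_t²) = √((-16.33)² + 19.596²) = √650.672 = 25.508 km/s.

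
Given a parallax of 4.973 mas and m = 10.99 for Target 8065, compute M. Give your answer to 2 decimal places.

d = 1/p = 1/0.004973″ = 201.09 pc.
m − M = 5 log₁₀(201.09) − 5 = 11.5170 − 5 = 6.5170.
M = m − (m − M) = 10.99 − 6.5170 = 4.47.

M = 4.47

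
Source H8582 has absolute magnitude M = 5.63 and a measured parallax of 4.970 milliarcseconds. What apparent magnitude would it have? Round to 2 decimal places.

m = 12.15

d = 1/p = 1/0.004970″ = 201.21 pc.
m − M = 5 log₁₀ d − 5 = 5 log₁₀(201.21) − 5 = 11.5182 − 5 = 6.5182.
m = M + (m − M) = 5.63 + 6.5182 = 12.15.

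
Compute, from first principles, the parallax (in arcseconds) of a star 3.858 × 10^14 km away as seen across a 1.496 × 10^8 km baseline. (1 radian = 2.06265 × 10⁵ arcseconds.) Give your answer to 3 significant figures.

0.0800 arcsec

θ ≈ B/d = (1.496 × 10^8) / (3.858 × 10^14) = 3.8777 × 10^-7 rad.
In arcseconds: 3.8777 × 10^-7 × 206265 = 0.079983″.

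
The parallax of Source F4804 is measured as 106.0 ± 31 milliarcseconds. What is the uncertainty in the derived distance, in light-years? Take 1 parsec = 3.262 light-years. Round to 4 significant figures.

d = 1/p, so σ_d = σ_p / p².
σ_d = 0.0310 / (0.1060)² = 0.0310 / 0.011236 = 2.759 pc = 2.759 × 3.262 ly = 8.9999 ly.

9.000 ly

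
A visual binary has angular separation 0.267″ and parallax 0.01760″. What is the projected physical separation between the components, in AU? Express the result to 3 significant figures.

15.2 AU

d = 1/p = 1/0.01760″ = 56.818 pc.
At distance d (pc), an angle of θ arcsec spans θ·d AU: s = 0.267 × 56.818 = 15.17 AU.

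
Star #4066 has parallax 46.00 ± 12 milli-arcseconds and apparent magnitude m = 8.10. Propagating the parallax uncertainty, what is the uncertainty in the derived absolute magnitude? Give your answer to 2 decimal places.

σ_M = 0.57 mag

M = m − 5 log₁₀ d + 5 = m + 5 log₁₀ p + 5, so ∂M/∂p = 5/(p ln 10).
σ_M = (5/ln 10) · (σ_p/p) = 2.1715 × 12/46.00 = 2.1715 × 0.26087 = 0.56648.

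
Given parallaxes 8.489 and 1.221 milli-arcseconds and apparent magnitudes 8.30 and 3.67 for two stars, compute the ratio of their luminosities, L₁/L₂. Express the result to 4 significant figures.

d₁ = 1/p₁ = 1/0.008489″ = 117.8 pc; d₂ = 1/p₂ = 1/0.001221″ = 819 pc.
M₁ = m₁ − 5 log₁₀ d₁ + 5 = 8.30 − 10.3557 + 5 = 2.9443.
M₂ = 3.67 − 14.5664 + 5 = -5.8964.
L₁/L₂ = 10^(0.4(M₂ − M₁)) = 10^(0.4 × (-8.8407)) = 10^(-3.53628) = 0.00029088.

L₁/L₂ = 0.0002909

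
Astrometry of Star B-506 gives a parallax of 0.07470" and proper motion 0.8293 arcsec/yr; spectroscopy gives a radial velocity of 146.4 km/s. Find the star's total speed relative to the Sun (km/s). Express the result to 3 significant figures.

d = 1/p = 1/0.07470″ = 13.387 pc.
v_t = 4.740 μ d = 4.740 × 0.8293 × 13.387 = 52.623 km/s.
v = √(v_r² + v_t²) = √(146.4² + 52.623²) = √24202.1 = 155.57 km/s.

156 km/s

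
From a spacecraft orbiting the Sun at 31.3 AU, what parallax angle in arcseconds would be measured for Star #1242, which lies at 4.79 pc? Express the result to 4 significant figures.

p (arcsec) = B (AU) / d (pc).
p = 31.3 / 4.79 = 6.5344 arcsec.

6.534 arcsec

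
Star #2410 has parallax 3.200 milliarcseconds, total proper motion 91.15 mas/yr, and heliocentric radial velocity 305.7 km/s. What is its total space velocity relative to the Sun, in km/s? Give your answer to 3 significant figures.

334 km/s

d = 1/p = 1/0.003200″ = 312.5 pc.
μ = 91.15 mas/yr = 0.09115 ″/yr.
v_t = 4.740 μ d = 4.740 × 0.09115 × 312.5 = 135.02 km/s.
v = √(v_r² + v_t²) = √(305.7² + 135.02²) = √111683 = 334.19 km/s.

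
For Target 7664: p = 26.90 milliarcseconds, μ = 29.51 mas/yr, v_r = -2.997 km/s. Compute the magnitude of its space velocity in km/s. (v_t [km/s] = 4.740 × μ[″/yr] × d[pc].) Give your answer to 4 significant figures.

6.002 km/s

d = 1/p = 1/0.02690″ = 37.175 pc.
μ = 29.51 mas/yr = 0.02951 ″/yr.
v_t = 4.740 μ d = 4.740 × 0.02951 × 37.175 = 5.1999 km/s.
v = √(v_r² + v_t²) = √((-2.997)² + 5.1999²) = √36.021 = 6.0017 km/s.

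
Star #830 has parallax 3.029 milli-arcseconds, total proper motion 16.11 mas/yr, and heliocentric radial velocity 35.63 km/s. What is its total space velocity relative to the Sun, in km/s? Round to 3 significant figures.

d = 1/p = 1/0.003029″ = 330.14 pc.
μ = 16.11 mas/yr = 0.01611 ″/yr.
v_t = 4.740 μ d = 4.740 × 0.01611 × 330.14 = 25.21 km/s.
v = √(v_r² + v_t²) = √(35.63² + 25.21²) = √1905.04 = 43.647 km/s.

43.6 km/s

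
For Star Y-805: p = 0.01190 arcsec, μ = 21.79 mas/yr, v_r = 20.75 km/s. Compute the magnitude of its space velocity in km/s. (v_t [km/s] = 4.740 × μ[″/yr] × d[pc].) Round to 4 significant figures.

d = 1/p = 1/0.01190″ = 84.034 pc.
μ = 21.79 mas/yr = 0.02179 ″/yr.
v_t = 4.740 μ d = 4.740 × 0.02179 × 84.034 = 8.6794 km/s.
v = √(v_r² + v_t²) = √(20.75² + 8.6794²) = √505.894 = 22.492 km/s.

22.49 km/s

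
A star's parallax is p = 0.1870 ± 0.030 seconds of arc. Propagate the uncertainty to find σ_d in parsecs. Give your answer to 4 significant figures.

0.8579 pc

d = 1/p, so σ_d = σ_p / p².
σ_d = 0.0300 / (0.1870)² = 0.0300 / 0.034969 = 0.8579 pc.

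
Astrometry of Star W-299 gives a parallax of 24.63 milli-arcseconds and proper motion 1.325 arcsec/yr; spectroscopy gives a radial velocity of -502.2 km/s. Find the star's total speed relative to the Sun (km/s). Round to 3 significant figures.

d = 1/p = 1/0.02463″ = 40.601 pc.
v_t = 4.740 μ d = 4.740 × 1.325 × 40.601 = 254.99 km/s.
v = √(v_r² + v_t²) = √((-502.2)² + 254.99²) = √317225 = 563.23 km/s.

563 km/s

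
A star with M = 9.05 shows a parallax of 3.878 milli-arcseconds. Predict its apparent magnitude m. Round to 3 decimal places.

m = 16.107

d = 1/p = 1/0.003878″ = 257.86 pc.
m − M = 5 log₁₀ d − 5 = 5 log₁₀(257.86) − 5 = 12.0569 − 5 = 7.0569.
m = M + (m − M) = 9.05 + 7.0569 = 16.107.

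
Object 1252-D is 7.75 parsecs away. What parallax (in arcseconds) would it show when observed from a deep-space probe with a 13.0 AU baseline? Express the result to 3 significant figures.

p (arcsec) = B (AU) / d (pc).
p = 13.0 / 7.75 = 1.6774 arcsec.

1.68 arcsec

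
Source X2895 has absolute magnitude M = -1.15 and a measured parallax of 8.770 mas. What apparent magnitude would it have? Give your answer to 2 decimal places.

d = 1/p = 1/0.008770″ = 114.03 pc.
m − M = 5 log₁₀ d − 5 = 5 log₁₀(114.03) − 5 = 10.2851 − 5 = 5.2851.
m = M + (m − M) = -1.15 + 5.2851 = 4.14.

m = 4.14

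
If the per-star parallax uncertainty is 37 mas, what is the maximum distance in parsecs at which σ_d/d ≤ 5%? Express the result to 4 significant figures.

1.351 pc

σ_d/d = σ_p/p, so the condition is σ_p/p ≤ 0.05, i.e. p ≥ σ_p/0.05.
p_min = 37/0.05 = 740 mas = 0.74 arcsec.
d_max = 1/p_min = 1/0.74 = 1.3514 pc.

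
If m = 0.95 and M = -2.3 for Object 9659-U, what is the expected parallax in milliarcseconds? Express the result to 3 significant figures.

22.4 mas

m − M = 0.95 − (-2.3) = 3.25.
d = 10^((m−M)/5 + 1) = 10^1.650 = 44.668 pc.
p = 1/d = 1/44.668 = 0.022387 arcsec = 22.387 mas.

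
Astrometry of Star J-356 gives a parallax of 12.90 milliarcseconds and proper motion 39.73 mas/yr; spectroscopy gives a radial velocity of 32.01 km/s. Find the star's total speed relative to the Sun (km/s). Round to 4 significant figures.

d = 1/p = 1/0.01290″ = 77.519 pc.
μ = 39.73 mas/yr = 0.03973 ″/yr.
v_t = 4.740 μ d = 4.740 × 0.03973 × 77.519 = 14.598 km/s.
v = √(v_r² + v_t²) = √(32.01² + 14.598²) = √1237.74 = 35.182 km/s.

35.18 km/s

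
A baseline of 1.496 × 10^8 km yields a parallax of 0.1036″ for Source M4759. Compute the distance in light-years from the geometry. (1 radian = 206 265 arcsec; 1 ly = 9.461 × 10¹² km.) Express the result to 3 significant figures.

θ = 0.1036″ = 0.1036/206265 = 5.0227 × 10^-7 rad.
d = B/θ = (1.496 × 10^8) / (5.0227 × 10^-7) = 2.9785 × 10^14 km = (2.9785 × 10^14) / (9.461 × 10^12) ly = 31.482 ly.

31.5 ly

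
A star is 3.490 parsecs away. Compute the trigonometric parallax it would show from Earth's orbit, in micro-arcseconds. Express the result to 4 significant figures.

286500 μas

p = 1/d = 1/3.49 = 0.28653 arcsec.
= 0.28653 × 10⁶ = 2.8653 × 10^5 μas.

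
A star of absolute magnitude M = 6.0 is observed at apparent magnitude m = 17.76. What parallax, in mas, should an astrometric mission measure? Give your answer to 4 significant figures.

m − M = 17.76 − 6.0 = 11.76.
d = 10^((m−M)/5 + 1) = 10^3.352 = 2249.1 pc.
p = 1/d = 1/2249.1 = 0.00044462 arcsec = 0.44462 mas.

0.4446 mas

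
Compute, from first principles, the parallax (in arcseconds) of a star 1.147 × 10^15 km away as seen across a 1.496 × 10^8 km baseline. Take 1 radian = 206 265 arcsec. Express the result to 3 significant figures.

θ ≈ B/d = (1.496 × 10^8) / (1.147 × 10^15) = 1.3043 × 10^-7 rad.
In arcseconds: 1.3043 × 10^-7 × 206265 = 0.026903″.

0.0269 arcsec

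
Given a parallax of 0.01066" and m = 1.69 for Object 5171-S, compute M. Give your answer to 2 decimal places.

d = 1/p = 1/0.01066″ = 93.809 pc.
m − M = 5 log₁₀(93.809) − 5 = 9.8612 − 5 = 4.8612.
M = m − (m − M) = 1.69 − 4.8612 = -3.17.

M = -3.17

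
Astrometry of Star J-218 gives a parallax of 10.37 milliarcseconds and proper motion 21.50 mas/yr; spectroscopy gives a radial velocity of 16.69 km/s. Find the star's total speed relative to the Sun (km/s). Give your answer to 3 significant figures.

19.4 km/s

d = 1/p = 1/0.01037″ = 96.432 pc.
μ = 21.50 mas/yr = 0.02150 ″/yr.
v_t = 4.740 μ d = 4.740 × 0.02150 × 96.432 = 9.8274 km/s.
v = √(v_r² + v_t²) = √(16.69² + 9.8274²) = √375.134 = 19.368 km/s.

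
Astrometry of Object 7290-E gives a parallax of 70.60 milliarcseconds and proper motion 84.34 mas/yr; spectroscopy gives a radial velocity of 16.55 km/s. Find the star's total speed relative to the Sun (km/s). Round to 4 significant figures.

d = 1/p = 1/0.07060″ = 14.164 pc.
μ = 84.34 mas/yr = 0.08434 ″/yr.
v_t = 4.740 μ d = 4.740 × 0.08434 × 14.164 = 5.6624 km/s.
v = √(v_r² + v_t²) = √(16.55² + 5.6624²) = √305.965 = 17.492 km/s.

17.49 km/s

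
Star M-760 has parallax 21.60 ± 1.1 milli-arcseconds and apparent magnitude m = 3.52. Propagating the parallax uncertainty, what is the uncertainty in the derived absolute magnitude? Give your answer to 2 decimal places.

σ_M = 0.11 mag

M = m − 5 log₁₀ d + 5 = m + 5 log₁₀ p + 5, so ∂M/∂p = 5/(p ln 10).
σ_M = (5/ln 10) · (σ_p/p) = 2.1715 × 1.1/21.60 = 2.1715 × 0.050926 = 0.11059.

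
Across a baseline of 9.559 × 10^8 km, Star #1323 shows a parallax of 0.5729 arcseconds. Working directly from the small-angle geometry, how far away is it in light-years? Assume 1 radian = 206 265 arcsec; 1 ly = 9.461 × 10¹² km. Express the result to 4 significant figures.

θ = 0.5729″ = 0.5729/206265 = 2.7775 × 10^-6 rad.
d = B/θ = (9.559 × 10^8) / (2.7775 × 10^-6) = 3.4416 × 10^14 km = (3.4416 × 10^14) / (9.461 × 10^12) ly = 36.377 ly.

36.38 ly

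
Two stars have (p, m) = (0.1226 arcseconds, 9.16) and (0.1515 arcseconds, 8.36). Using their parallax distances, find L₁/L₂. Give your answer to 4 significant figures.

L₁/L₂ = 0.7309

d₁ = 1/p₁ = 1/0.1226″ = 8.1566 pc; d₂ = 1/p₂ = 1/0.1515″ = 6.6007 pc.
M₁ = m₁ − 5 log₁₀ d₁ + 5 = 9.16 − 4.5575 + 5 = 9.6025.
M₂ = 8.36 − 4.0979 + 5 = 9.2621.
L₁/L₂ = 10^(0.4(M₂ − M₁)) = 10^(0.4 × (-0.3404)) = 10^(-0.13616) = 0.73087.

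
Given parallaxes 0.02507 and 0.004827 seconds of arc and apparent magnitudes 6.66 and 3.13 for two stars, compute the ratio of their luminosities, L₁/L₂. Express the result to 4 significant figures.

d₁ = 1/p₁ = 1/0.02507″ = 39.888 pc; d₂ = 1/p₂ = 1/0.004827″ = 207.17 pc.
M₁ = m₁ − 5 log₁₀ d₁ + 5 = 6.66 − 8.0042 + 5 = 3.6558.
M₂ = 3.13 − 11.5816 + 5 = -3.4516.
L₁/L₂ = 10^(0.4(M₂ − M₁)) = 10^(0.4 × (-7.1074)) = 10^(-2.84296) = 0.0014356.

L₁/L₂ = 0.001436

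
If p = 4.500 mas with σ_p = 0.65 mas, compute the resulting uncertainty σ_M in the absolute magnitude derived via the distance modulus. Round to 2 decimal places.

M = m − 5 log₁₀ d + 5 = m + 5 log₁₀ p + 5, so ∂M/∂p = 5/(p ln 10).
σ_M = (5/ln 10) · (σ_p/p) = 2.1715 × 0.65/4.500 = 2.1715 × 0.14444 = 0.31365.

σ_M = 0.31 mag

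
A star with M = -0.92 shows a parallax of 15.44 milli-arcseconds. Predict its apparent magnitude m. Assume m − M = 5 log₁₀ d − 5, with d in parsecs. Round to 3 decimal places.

m = 3.137

d = 1/p = 1/0.01544″ = 64.767 pc.
m − M = 5 log₁₀ d − 5 = 5 log₁₀(64.767) − 5 = 9.0568 − 5 = 4.0568.
m = M + (m − M) = -0.92 + 4.0568 = 3.137.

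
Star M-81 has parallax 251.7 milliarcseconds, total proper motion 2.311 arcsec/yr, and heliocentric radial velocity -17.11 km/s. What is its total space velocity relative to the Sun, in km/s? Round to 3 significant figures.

46.8 km/s

d = 1/p = 1/0.2517″ = 3.973 pc.
v_t = 4.740 μ d = 4.740 × 2.311 × 3.973 = 43.521 km/s.
v = √(v_r² + v_t²) = √((-17.11)² + 43.521²) = √2186.83 = 46.764 km/s.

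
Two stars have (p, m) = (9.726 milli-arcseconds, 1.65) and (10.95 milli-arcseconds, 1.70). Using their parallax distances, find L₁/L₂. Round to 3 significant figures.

d₁ = 1/p₁ = 1/0.009726″ = 102.82 pc; d₂ = 1/p₂ = 1/0.01095″ = 91.324 pc.
M₁ = m₁ − 5 log₁₀ d₁ + 5 = 1.65 − 10.0604 + 5 = -3.4104.
M₂ = 1.70 − 9.8029 + 5 = -3.1029.
L₁/L₂ = 10^(0.4(M₂ − M₁)) = 10^(0.4 × 0.3075) = 10^0.12300 = 1.3274.

L₁/L₂ = 1.33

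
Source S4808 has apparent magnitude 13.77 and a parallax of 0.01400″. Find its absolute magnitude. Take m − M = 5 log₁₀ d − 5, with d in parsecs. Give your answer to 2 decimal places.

d = 1/p = 1/0.01400″ = 71.429 pc.
m − M = 5 log₁₀(71.429) − 5 = 9.2694 − 5 = 4.2694.
M = m − (m − M) = 13.77 − 4.2694 = 9.50.

M = 9.50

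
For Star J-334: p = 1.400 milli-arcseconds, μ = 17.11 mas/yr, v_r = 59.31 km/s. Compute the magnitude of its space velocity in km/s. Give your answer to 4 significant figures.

82.91 km/s

d = 1/p = 1/0.001400″ = 714.29 pc.
μ = 17.11 mas/yr = 0.01711 ″/yr.
v_t = 4.740 μ d = 4.740 × 0.01711 × 714.29 = 57.93 km/s.
v = √(v_r² + v_t²) = √(59.31² + 57.93²) = √6873.56 = 82.907 km/s.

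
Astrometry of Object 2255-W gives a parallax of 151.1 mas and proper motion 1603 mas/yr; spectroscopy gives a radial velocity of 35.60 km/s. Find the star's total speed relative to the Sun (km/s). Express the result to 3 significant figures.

61.6 km/s

d = 1/p = 1/0.1511″ = 6.6181 pc.
μ = 1603 mas/yr = 1.603 ″/yr.
v_t = 4.740 μ d = 4.740 × 1.603 × 6.6181 = 50.286 km/s.
v = √(v_r² + v_t²) = √(35.60² + 50.286²) = √3796.04 = 61.612 km/s.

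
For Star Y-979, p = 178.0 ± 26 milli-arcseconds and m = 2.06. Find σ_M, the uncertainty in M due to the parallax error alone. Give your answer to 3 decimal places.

M = m − 5 log₁₀ d + 5 = m + 5 log₁₀ p + 5, so ∂M/∂p = 5/(p ln 10).
σ_M = (5/ln 10) · (σ_p/p) = 2.1715 × 26/178.0 = 2.1715 × 0.14607 = 0.31719.

σ_M = 0.317 mag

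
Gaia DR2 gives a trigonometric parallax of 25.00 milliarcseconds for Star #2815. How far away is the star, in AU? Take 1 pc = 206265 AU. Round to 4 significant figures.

p = 25.00 milliarcseconds = 0.02500 arcsec.
d = 1/p = 1/0.02500 = 40 pc.
In AU: 40 × 206265 = 8.2506 × 10^6 AU.

8.251 × 10^6 AU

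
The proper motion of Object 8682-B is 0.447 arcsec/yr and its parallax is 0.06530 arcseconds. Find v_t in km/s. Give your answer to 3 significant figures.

32.4 km/s

d = 1/p = 1/0.06530″ = 15.314 pc.
v_t = 4.74 × μ × d = 4.74 × 0.447 × 15.314 = 32.447 km/s.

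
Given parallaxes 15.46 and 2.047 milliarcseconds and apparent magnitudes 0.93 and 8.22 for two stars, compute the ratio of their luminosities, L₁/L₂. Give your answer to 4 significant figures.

L₁/L₂ = 14.45

d₁ = 1/p₁ = 1/0.01546″ = 64.683 pc; d₂ = 1/p₂ = 1/0.002047″ = 488.52 pc.
M₁ = m₁ − 5 log₁₀ d₁ + 5 = 0.93 − 9.0540 + 5 = -3.1240.
M₂ = 8.22 − 13.4444 + 5 = -0.2244.
L₁/L₂ = 10^(0.4(M₂ − M₁)) = 10^(0.4 × 2.8996) = 10^1.15984 = 14.449.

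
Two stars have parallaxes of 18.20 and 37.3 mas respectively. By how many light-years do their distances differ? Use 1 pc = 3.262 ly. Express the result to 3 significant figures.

91.8 ly

d_A = 1/0.01820″ = 54.945 pc; d_B = 1/0.03730″ = 26.81 pc.
|d_B − d_A| = |26.81 − 54.945| = 28.135 pc = 28.135 × 3.262 ly = 91.776 ly.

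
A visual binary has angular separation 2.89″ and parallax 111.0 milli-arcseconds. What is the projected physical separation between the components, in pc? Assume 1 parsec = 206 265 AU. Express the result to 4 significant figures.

d = 1/p = 1/0.1110″ = 9.009 pc.
At distance d (pc), an angle of θ arcsec spans θ·d AU: s = 2.89 × 9.009 = 26.036 AU.
= 26.036 / 206265 = 0.00012623 pc.

0.0001262 pc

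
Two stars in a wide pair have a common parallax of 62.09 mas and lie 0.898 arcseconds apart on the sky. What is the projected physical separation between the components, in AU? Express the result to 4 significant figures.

d = 1/p = 1/0.06209″ = 16.106 pc.
At distance d (pc), an angle of θ arcsec spans θ·d AU: s = 0.898 × 16.106 = 14.463 AU.

14.46 AU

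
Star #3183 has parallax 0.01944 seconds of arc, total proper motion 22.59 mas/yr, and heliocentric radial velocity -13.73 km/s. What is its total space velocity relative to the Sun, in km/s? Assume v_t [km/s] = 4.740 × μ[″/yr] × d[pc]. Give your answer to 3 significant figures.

d = 1/p = 1/0.01944″ = 51.44 pc.
μ = 22.59 mas/yr = 0.02259 ″/yr.
v_t = 4.740 μ d = 4.740 × 0.02259 × 51.44 = 5.508 km/s.
v = √(v_r² + v_t²) = √((-13.73)² + 5.508²) = √218.851 = 14.794 km/s.

14.8 km/s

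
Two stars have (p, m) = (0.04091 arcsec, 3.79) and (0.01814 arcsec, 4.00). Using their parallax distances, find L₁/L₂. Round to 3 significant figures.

d₁ = 1/p₁ = 1/0.04091″ = 24.444 pc; d₂ = 1/p₂ = 1/0.01814″ = 55.127 pc.
M₁ = m₁ − 5 log₁₀ d₁ + 5 = 3.79 − 6.9409 + 5 = 1.8491.
M₂ = 4.00 − 8.7068 + 5 = 0.2932.
L₁/L₂ = 10^(0.4(M₂ − M₁)) = 10^(0.4 × (-1.5559)) = 10^(-0.62236) = 0.23858.

L₁/L₂ = 0.239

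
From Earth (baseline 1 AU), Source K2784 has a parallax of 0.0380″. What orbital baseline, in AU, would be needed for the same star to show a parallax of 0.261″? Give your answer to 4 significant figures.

Parallax scales linearly with baseline: p ∝ B, so B = p_target / p_Earth × 1 AU.
B = 0.261 / 0.0380 = 6.8684 AU.

6.868 AU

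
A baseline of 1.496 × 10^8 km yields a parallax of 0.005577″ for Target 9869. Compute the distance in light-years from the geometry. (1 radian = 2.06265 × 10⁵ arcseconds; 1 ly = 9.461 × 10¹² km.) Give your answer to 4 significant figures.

θ = 0.005577″ = 0.005577/206265 = 2.7038 × 10^-8 rad.
d = B/θ = (1.496 × 10^8) / (2.7038 × 10^-8) = 5.5330 × 10^15 km = (5.5330 × 10^15) / (9.461 × 10^12) ly = 584.82 ly.

584.8 ly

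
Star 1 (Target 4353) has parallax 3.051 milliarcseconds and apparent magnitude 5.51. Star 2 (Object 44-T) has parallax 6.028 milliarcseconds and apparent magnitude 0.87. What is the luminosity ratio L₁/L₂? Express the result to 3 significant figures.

L₁/L₂ = 0.0544

d₁ = 1/p₁ = 1/0.003051″ = 327.76 pc; d₂ = 1/p₂ = 1/0.006028″ = 165.89 pc.
M₁ = m₁ − 5 log₁₀ d₁ + 5 = 5.51 − 12.5778 + 5 = -2.0678.
M₂ = 0.87 − 11.0991 + 5 = -5.2291.
L₁/L₂ = 10^(0.4(M₂ − M₁)) = 10^(0.4 × (-3.1613)) = 10^(-1.26452) = 0.054385.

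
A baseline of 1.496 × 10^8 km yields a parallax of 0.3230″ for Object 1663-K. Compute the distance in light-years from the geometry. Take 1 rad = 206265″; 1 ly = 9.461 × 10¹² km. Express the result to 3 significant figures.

θ = 0.3230″ = 0.3230/206265 = 1.5659 × 10^-6 rad.
d = B/θ = (1.496 × 10^8) / (1.5659 × 10^-6) = 9.5536 × 10^13 km = (9.5536 × 10^13) / (9.461 × 10^12) ly = 10.098 ly.

10.1 ly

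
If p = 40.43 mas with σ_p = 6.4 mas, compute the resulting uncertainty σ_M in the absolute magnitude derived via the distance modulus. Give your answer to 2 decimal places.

σ_M = 0.34 mag

M = m − 5 log₁₀ d + 5 = m + 5 log₁₀ p + 5, so ∂M/∂p = 5/(p ln 10).
σ_M = (5/ln 10) · (σ_p/p) = 2.1715 × 6.4/40.43 = 2.1715 × 0.1583 = 0.34375.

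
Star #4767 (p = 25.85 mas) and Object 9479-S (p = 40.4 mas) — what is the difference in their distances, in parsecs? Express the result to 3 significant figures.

d_A = 1/0.02585″ = 38.685 pc; d_B = 1/0.04040″ = 24.752 pc.
|d_B − d_A| = |24.752 − 38.685| = 13.933 pc.

13.9 pc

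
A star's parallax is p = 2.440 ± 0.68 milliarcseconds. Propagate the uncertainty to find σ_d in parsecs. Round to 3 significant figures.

114 pc

d = 1/p, so σ_d = σ_p / p².
σ_d = 0.000680 / (0.002440)² = 0.000680 / 0.0000059536 = 114.22 pc.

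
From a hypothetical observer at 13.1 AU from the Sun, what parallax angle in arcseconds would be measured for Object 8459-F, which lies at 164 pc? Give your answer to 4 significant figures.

0.07988 arcsec

p (arcsec) = B (AU) / d (pc).
p = 13.1 / 164 = 0.079878 arcsec.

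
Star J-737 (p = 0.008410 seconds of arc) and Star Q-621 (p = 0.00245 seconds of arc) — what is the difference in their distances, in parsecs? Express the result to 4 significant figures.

289.3 pc

d_A = 1/0.008410″ = 118.91 pc; d_B = 1/0.002450″ = 408.16 pc.
|d_B − d_A| = |408.16 − 118.91| = 289.25 pc.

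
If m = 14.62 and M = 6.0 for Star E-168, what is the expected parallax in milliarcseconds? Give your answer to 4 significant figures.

m − M = 14.62 − 6.0 = 8.62.
d = 10^((m−M)/5 + 1) = 10^2.724 = 529.66 pc.
p = 1/d = 1/529.66 = 0.001888 arcsec = 1.888 mas.

1.888 mas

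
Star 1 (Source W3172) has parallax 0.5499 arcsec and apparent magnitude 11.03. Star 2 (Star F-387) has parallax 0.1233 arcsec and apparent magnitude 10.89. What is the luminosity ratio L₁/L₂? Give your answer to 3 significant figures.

d₁ = 1/p₁ = 1/0.5499″ = 1.8185 pc; d₂ = 1/p₂ = 1/0.1233″ = 8.1103 pc.
M₁ = m₁ − 5 log₁₀ d₁ + 5 = 11.03 − 1.2986 + 5 = 14.7314.
M₂ = 10.89 − 4.5452 + 5 = 11.3448.
L₁/L₂ = 10^(0.4(M₂ − M₁)) = 10^(0.4 × (-3.3866)) = 10^(-1.35464) = 0.044194.

L₁/L₂ = 0.0442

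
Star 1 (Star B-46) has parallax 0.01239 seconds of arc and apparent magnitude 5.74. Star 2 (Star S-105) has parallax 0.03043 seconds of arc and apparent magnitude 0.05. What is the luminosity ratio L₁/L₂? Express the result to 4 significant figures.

d₁ = 1/p₁ = 1/0.01239″ = 80.71 pc; d₂ = 1/p₂ = 1/0.03043″ = 32.862 pc.
M₁ = m₁ − 5 log₁₀ d₁ + 5 = 5.74 − 9.5346 + 5 = 1.2054.
M₂ = 0.05 − 7.5835 + 5 = -2.5335.
L₁/L₂ = 10^(0.4(M₂ − M₁)) = 10^(0.4 × (-3.7389)) = 10^(-1.49556) = 0.031948.

L₁/L₂ = 0.03195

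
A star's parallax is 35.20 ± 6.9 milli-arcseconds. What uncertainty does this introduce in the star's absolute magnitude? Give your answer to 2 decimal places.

σ_M = 0.43 mag

M = m − 5 log₁₀ d + 5 = m + 5 log₁₀ p + 5, so ∂M/∂p = 5/(p ln 10).
σ_M = (5/ln 10) · (σ_p/p) = 2.1715 × 6.9/35.20 = 2.1715 × 0.19602 = 0.42566.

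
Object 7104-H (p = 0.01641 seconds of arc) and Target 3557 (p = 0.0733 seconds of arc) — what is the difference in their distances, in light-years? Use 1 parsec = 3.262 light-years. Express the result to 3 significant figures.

d_A = 1/0.01641″ = 60.938 pc; d_B = 1/0.07330″ = 13.643 pc.
|d_B − d_A| = |13.643 − 60.938| = 47.295 pc = 47.295 × 3.262 ly = 154.28 ly.

154 ly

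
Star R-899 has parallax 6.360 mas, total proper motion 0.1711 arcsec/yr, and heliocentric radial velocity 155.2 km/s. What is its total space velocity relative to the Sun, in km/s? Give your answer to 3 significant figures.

d = 1/p = 1/0.006360″ = 157.23 pc.
v_t = 4.740 μ d = 4.740 × 0.1711 × 157.23 = 127.52 km/s.
v = √(v_r² + v_t²) = √(155.2² + 127.52²) = √40348.4 = 200.87 km/s.

201 km/s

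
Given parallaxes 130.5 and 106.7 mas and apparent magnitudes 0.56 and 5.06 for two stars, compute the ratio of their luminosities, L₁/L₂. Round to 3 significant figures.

d₁ = 1/p₁ = 1/0.1305″ = 7.6628 pc; d₂ = 1/p₂ = 1/0.1067″ = 9.3721 pc.
M₁ = m₁ − 5 log₁₀ d₁ + 5 = 0.56 − 4.4219 + 5 = 1.1381.
M₂ = 5.06 − 4.8592 + 5 = 5.2008.
L₁/L₂ = 10^(0.4(M₂ − M₁)) = 10^(0.4 × 4.0627) = 10^1.62508 = 42.177.

L₁/L₂ = 42.2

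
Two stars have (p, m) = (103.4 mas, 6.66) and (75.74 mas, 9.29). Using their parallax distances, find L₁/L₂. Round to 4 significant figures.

d₁ = 1/p₁ = 1/0.1034″ = 9.6712 pc; d₂ = 1/p₂ = 1/0.07574″ = 13.203 pc.
M₁ = m₁ − 5 log₁₀ d₁ + 5 = 6.66 − 4.9274 + 5 = 6.7326.
M₂ = 9.29 − 5.6034 + 5 = 8.6866.
L₁/L₂ = 10^(0.4(M₂ − M₁)) = 10^(0.4 × 1.9540) = 10^0.78160 = 6.0478.

L₁/L₂ = 6.048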